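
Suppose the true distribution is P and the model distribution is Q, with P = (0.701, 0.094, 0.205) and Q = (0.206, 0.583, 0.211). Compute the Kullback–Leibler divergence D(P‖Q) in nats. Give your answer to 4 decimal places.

D(P‖Q) = Σ p·ln(p/q).
  0.701·ln(0.701/0.206) = 0.85847
  0.094·ln(0.094/0.583) = -0.17154
  0.205·ln(0.205/0.211) = -0.00591
D(P‖Q) = 0.6810 nats.

0.6810 nats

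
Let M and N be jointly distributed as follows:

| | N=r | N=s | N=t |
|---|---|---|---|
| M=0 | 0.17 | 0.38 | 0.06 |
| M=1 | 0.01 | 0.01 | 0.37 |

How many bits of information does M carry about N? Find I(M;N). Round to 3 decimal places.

0.591 bits

Marginals: p(M) = (0.6100, 0.3900), p(N) = (0.1800, 0.3900, 0.4300).
I(M;N) = H(M) + H(N) − H(M,N).
H(M) = 0.9648, H(N) = 1.4987, H(M,N) = 1.8722.
I(M;N) = 0.9648 + 1.4987 − 1.8722 = 0.591 bits.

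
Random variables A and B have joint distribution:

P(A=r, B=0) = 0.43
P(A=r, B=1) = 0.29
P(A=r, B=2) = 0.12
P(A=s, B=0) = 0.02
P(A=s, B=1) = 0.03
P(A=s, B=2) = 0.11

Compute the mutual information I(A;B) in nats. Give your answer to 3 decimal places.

0.099 nats

Marginals: p(A) = (0.8400, 0.1600), p(B) = (0.4500, 0.3200, 0.2300).
I(A;B) = H(A) + H(B) − H(A,B).
H(A) = 0.4397, H(B) = 1.0620, H(A,B) = 1.4026.
I(A;B) = 0.4397 + 1.0620 − 1.4026 = 0.099 nats.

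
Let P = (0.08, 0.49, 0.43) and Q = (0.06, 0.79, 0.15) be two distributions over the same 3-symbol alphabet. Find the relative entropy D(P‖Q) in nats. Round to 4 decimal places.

0.2418 nats

D(P‖Q) = Σ p·ln(p/q).
  0.08·ln(0.08/0.06) = 0.02301
  0.49·ln(0.49/0.79) = -0.23404
  0.43·ln(0.43/0.15) = 0.45285
D(P‖Q) = 0.2418 nats.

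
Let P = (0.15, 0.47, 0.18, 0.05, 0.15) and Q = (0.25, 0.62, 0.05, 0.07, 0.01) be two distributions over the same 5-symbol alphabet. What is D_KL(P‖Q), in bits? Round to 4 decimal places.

D(P‖Q) = Σ p·log₂(p/q).
  0.15·log₂(0.15/0.25) = -0.11054
  0.47·log₂(0.47/0.62) = -0.18782
  0.18·log₂(0.18/0.05) = 0.33264
  0.05·log₂(0.05/0.07) = -0.02427
  0.15·log₂(0.15/0.01) = 0.58603
D(P‖Q) = 0.5960 bits.

0.5960 bits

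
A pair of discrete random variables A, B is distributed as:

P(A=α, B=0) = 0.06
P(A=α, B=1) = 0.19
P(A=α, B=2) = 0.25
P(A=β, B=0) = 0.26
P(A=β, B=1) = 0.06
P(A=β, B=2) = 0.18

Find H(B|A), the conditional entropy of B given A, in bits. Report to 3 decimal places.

1.393 bits

Marginals: p(A) = (0.5000, 0.5000), p(B) = (0.3200, 0.2500, 0.4300).
H(B|A) = Σ p(A) · H(B|A=·).
  A=α: p=0.5000, H(B|A=α) = 1.3975
  A=β: p=0.5000, H(B|A=β) = 1.3883
Weighted sum = 1.393 bits.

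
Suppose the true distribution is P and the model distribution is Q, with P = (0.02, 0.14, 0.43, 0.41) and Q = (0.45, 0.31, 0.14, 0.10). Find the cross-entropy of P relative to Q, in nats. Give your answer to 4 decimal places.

H(P,Q) = −Σ p·ln q.
  −0.02·ln(0.45) = 0.01597
  −0.14·ln(0.31) = 0.16397
  −0.43·ln(0.14) = 0.84543
  −0.41·ln(0.10) = 0.94406
H(P,Q) = 1.9694 nats.

1.9694 nats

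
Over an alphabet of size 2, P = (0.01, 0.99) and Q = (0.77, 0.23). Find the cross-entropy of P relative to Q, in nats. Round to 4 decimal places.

H(P,Q) = −Σ p·ln q.
  −0.01·ln(0.77) = 0.00261
  −0.99·ln(0.23) = 1.45498
H(P,Q) = 1.4576 nats.

1.4576 nats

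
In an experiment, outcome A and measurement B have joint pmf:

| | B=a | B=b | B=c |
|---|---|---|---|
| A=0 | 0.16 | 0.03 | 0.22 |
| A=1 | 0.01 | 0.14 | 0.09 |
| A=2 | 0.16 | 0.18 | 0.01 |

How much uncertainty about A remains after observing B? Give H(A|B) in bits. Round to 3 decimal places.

1.182 bits

Marginals: p(A) = (0.4100, 0.2400, 0.3500), p(B) = (0.3300, 0.3500, 0.3200).
H(A|B) = Σ p(B) · H(A|B=·).
  B=a: p=0.3300, H(A|B=a) = 1.1656
  B=b: p=0.3500, H(A|B=b) = 1.3260
  B=c: p=0.3200, H(A|B=c) = 1.0426
Weighted sum = 1.182 bits.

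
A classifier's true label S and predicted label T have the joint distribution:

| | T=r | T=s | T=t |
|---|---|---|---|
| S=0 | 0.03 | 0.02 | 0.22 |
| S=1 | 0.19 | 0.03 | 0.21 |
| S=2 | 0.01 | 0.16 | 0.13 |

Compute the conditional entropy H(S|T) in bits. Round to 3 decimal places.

1.268 bits

Marginals: p(S) = (0.2700, 0.4300, 0.3000), p(T) = (0.2300, 0.2100, 0.5600).
H(S|T) = Σ p(T) · H(S|T=·).
  T=r: p=0.2300, H(S|T=r) = 0.8077
  T=s: p=0.2100, H(S|T=s) = 1.0230
  T=t: p=0.5600, H(S|T=t) = 1.5493
Weighted sum = 1.268 bits.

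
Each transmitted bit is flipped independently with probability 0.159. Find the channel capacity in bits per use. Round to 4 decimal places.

Binary symmetric channel: C = 1 − h₂(ε) where h₂ is the binary entropy function.
h₂(0.159) = −0.159·log₂0.159 − 0.841·log₂0.841 = 0.6319.
C = 1 − 0.6319 = 0.3681 bits per channel use.

0.3681 bits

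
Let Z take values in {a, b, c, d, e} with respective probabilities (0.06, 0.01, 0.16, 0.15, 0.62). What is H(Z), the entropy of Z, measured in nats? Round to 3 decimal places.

H(Z) = −Σ p·ln p.
  −(0.06)·ln(0.06) = 0.1688
  −(0.01)·ln(0.01) = 0.0461
  −(0.16)·ln(0.16) = 0.2932
  −(0.15)·ln(0.15) = 0.2846
  −(0.62)·ln(0.62) = 0.2964
Sum: 0.1688 + 0.0461 + 0.2932 + 0.2846 + 0.2964 = 1.089 nats.

1.089 nats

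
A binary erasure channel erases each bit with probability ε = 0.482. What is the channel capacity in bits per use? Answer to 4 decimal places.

0.5180 bits

Binary erasure channel: capacity C = 1 − ε.
C = 1 − 0.482 = 0.5180 bits per channel use.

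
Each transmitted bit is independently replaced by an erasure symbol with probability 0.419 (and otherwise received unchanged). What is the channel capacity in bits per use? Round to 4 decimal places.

0.5810 bits

Binary erasure channel: capacity C = 1 − ε.
C = 1 − 0.419 = 0.5810 bits per channel use.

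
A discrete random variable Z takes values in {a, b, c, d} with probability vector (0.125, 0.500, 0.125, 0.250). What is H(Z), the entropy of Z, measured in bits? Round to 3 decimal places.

1.750 bits

H(Z) = −Σ p·log₂ p.
  −(0.125)·log₂(0.125) = 0.3750
  −(0.500)·log₂(0.500) = 0.5000
  −(0.125)·log₂(0.125) = 0.3750
  −(0.250)·log₂(0.250) = 0.5000
Sum: 0.3750 + 0.5000 + 0.3750 + 0.5000 = 1.750 bits.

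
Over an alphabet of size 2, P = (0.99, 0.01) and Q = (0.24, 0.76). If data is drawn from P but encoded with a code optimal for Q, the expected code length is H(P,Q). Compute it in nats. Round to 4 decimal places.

H(P,Q) = −Σ p·ln q.
  −0.99·ln(0.24) = 1.41285
  −0.01·ln(0.76) = 0.00274
H(P,Q) = 1.4156 nats.

1.4156 nats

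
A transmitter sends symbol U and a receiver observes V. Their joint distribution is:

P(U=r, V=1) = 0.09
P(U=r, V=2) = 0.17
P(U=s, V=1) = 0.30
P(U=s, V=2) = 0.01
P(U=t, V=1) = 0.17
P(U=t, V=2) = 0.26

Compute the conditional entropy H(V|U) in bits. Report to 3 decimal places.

0.722 bits

Chain rule: H(V|U) = H(U,V) − H(U).
Marginals: p(U) = (0.2600, 0.3100, 0.4300), p(V) = (0.5600, 0.4400).
H(U,V) = 2.2746 bits; H(U) = 1.5526 bits.
H(V|U) = 2.2746 − 1.5526 = 0.722 bits.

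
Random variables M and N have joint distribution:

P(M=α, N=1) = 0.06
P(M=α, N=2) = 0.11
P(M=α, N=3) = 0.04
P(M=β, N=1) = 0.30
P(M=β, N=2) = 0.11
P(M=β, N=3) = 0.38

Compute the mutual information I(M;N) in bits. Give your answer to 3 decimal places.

Marginals: p(M) = (0.2100, 0.7900), p(N) = (0.3600, 0.2200, 0.4200).
I(M;N) = Σ p(x,y)·log₂[p(x,y)/(p(x)p(y))].
  (α,1): 0.06·log₂(0.7937) = -0.0200
  (α,2): 0.11·log₂(2.3810) = 0.1377
  (α,3): 0.04·log₂(0.4535) = -0.0456
  (β,1): 0.30·log₂(1.0549) = 0.0231
  (β,2): 0.11·log₂(0.6329) = -0.0726
  (β,3): 0.38·log₂(1.1453) = 0.0744
Sum = 0.097 bits.

0.097 bits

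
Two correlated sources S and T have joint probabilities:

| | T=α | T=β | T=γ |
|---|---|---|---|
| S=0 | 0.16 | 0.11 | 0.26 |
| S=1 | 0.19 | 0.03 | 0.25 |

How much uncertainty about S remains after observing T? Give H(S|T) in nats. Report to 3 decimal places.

Chain rule: H(S|T) = H(S,T) − H(T).
Marginals: p(S) = (0.5300, 0.4700), p(T) = (0.3500, 0.1400, 0.5100).
H(S,T) = 1.6536 nats; H(T) = 0.9861 nats.
H(S|T) = 1.6536 − 0.9861 = 0.667 nats.

0.667 nats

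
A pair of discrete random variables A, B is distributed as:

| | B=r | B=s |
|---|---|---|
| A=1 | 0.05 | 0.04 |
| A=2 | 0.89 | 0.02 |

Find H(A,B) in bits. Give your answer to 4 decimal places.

H(A,B) = −Σ p(x,y)·log₂ p(x,y) over all 4 cells.
  cell (1,r): −0.05·log₂0.05 = 0.21610
  cell (1,s): −0.04·log₂0.04 = 0.18575
  cell (2,r): −0.89·log₂0.89 = 0.14963
  cell (2,s): −0.02·log₂0.02 = 0.11288
Sum = 0.6644 bits.

0.6644 bits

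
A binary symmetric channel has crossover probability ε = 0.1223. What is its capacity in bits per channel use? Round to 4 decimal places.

Binary symmetric channel: C = 1 − h₂(ε) where h₂ is the binary entropy function.
h₂(0.1223) = −0.1223·log₂0.1223 − 0.8777·log₂0.8777 = 0.5359.
C = 1 − 0.5359 = 0.4641 bits per channel use.

0.4641 bits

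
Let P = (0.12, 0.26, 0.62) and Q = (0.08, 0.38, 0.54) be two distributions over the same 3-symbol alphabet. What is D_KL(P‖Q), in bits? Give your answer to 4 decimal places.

D(P‖Q) = Σ p·log₂(p/q).
  0.12·log₂(0.12/0.08) = 0.07020
  0.26·log₂(0.26/0.38) = -0.14235
  0.62·log₂(0.62/0.54) = 0.12357
D(P‖Q) = 0.0514 bits.

0.0514 bits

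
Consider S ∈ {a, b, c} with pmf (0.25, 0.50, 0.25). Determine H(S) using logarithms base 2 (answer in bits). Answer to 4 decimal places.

H(S) = −Σ p·log₂ p.
  −(0.25)·log₂(0.25) = 0.50000
  −(0.50)·log₂(0.50) = 0.50000
  −(0.25)·log₂(0.25) = 0.50000
Sum: 0.50000 + 0.50000 + 0.50000 = 1.5000 bits.

1.5000 bits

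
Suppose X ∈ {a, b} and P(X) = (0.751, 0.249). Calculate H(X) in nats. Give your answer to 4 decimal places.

H(X) = −Σ p·ln p.
  −(0.751)·ln(0.751) = 0.21505
  −(0.249)·ln(0.249) = 0.34619
Sum: 0.21505 + 0.34619 = 0.5612 nats.

0.5612 nats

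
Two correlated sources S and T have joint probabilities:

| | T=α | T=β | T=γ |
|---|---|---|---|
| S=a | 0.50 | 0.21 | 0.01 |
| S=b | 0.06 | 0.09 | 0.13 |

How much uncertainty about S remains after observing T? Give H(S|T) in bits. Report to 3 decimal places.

0.591 bits

Marginals: p(S) = (0.7200, 0.2800), p(T) = (0.5600, 0.3000, 0.1400).
H(S|T) = Σ p(T) · H(S|T=·).
  T=α: p=0.5600, H(S|T=α) = 0.4912
  T=β: p=0.3000, H(S|T=β) = 0.8813
  T=γ: p=0.1400, H(S|T=γ) = 0.3712
Weighted sum = 0.591 bits.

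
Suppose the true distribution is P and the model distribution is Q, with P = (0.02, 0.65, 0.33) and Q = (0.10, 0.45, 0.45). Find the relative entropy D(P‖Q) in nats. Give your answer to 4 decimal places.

D(P‖Q) = Σ p·ln(p/q).
  0.02·ln(0.02/0.10) = -0.03219
  0.65·ln(0.65/0.45) = 0.23902
  0.33·ln(0.33/0.45) = -0.10235
D(P‖Q) = 0.1045 nats.

0.1045 nats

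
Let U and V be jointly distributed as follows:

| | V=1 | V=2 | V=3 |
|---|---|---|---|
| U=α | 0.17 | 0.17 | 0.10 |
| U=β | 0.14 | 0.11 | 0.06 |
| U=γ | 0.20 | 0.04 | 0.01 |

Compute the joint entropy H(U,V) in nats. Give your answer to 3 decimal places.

H(U,V) = −Σ p(x,y)·ln p(x,y) over all 9 cells.
  cell (α,1): −0.17·ln0.17 = 0.3012
  cell (α,2): −0.17·ln0.17 = 0.3012
  cell (α,3): −0.10·ln0.10 = 0.2303
  cell (β,1): −0.14·ln0.14 = 0.2753
  cell (β,2): −0.11·ln0.11 = 0.2428
  cell (β,3): −0.06·ln0.06 = 0.1688
  cell (γ,1): −0.20·ln0.20 = 0.3219
  cell (γ,2): −0.04·ln0.04 = 0.1288
  cell (γ,3): −0.01·ln0.01 = 0.0461
Sum = 2.016 nats.

2.016 nats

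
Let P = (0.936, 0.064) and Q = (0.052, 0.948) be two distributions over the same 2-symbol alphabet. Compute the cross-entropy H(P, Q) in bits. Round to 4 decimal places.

H(P,Q) = −Σ p·log₂ q.
  −0.936·log₂(0.052) = 3.99236
  −0.064·log₂(0.948) = 0.00493
H(P,Q) = 3.9973 bits.

3.9973 bits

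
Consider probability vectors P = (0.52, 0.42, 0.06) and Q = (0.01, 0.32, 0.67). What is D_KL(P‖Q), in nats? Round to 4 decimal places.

D(P‖Q) = Σ p·ln(p/q).
  0.52·ln(0.52/0.01) = 2.05465
  0.42·ln(0.42/0.32) = 0.11421
  0.06·ln(0.06/0.67) = -0.14478
D(P‖Q) = 2.0241 nats.

2.0241 nats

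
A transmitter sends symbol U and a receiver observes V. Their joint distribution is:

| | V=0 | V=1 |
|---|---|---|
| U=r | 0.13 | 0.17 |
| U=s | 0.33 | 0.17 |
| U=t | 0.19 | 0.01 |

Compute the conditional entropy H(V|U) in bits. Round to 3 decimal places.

Chain rule: H(V|U) = H(U,V) − H(U).
Marginals: p(U) = (0.3000, 0.5000, 0.2000), p(V) = (0.6500, 0.3500).
H(U,V) = 2.3013 bits; H(U) = 1.4855 bits.
H(V|U) = 2.3013 − 1.4855 = 0.816 bits.

0.816 bits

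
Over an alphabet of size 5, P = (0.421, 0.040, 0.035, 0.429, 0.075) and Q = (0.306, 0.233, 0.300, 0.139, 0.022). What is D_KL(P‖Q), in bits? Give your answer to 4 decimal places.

D(P‖Q) = Σ p·log₂(p/q).
  0.421·log₂(0.421/0.306) = 0.19378
  0.040·log₂(0.040/0.233) = -0.10169
  0.035·log₂(0.035/0.300) = -0.10848
  0.429·log₂(0.429/0.139) = 0.69751
  0.075·log₂(0.075/0.022) = 0.13270
D(P‖Q) = 0.8138 bits.

0.8138 bits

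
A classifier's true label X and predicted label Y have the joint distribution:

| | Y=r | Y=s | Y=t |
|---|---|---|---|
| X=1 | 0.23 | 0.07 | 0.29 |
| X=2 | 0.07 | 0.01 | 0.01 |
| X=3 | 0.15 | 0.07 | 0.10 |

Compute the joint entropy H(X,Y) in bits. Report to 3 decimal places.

2.687 bits

H(X,Y) = −Σ p(x,y)·log₂ p(x,y) over all 9 cells.
  cell (1,r): −0.23·log₂0.23 = 0.4877
  cell (1,s): −0.07·log₂0.07 = 0.2686
  cell (1,t): −0.29·log₂0.29 = 0.5179
  cell (2,r): −0.07·log₂0.07 = 0.2686
  cell (2,s): −0.01·log₂0.01 = 0.0664
  cell (2,t): −0.01·log₂0.01 = 0.0664
  cell (3,r): −0.15·log₂0.15 = 0.4105
  cell (3,s): −0.07·log₂0.07 = 0.2686
  cell (3,t): −0.10·log₂0.10 = 0.3322
Sum = 2.687 bits.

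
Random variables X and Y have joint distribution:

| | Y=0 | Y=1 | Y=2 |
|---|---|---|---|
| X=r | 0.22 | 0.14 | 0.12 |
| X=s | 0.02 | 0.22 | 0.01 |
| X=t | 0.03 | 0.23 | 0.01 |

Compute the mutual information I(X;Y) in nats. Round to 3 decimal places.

Marginals: p(X) = (0.4800, 0.2500, 0.2700), p(Y) = (0.2700, 0.5900, 0.1400).
I(X;Y) = Σ p(x,y)·ln[p(x,y)/(p(x)p(y))].
  (r,0): 0.22·ln(1.6975) = 0.1164
  (r,1): 0.14·ln(0.4944) = -0.0986
  (r,2): 0.12·ln(1.7857) = 0.0696
  (s,0): 0.02·ln(0.2963) = -0.0243
  (s,1): 0.22·ln(1.4915) = 0.0880
  (s,2): 0.01·ln(0.2857) = -0.0125
  (t,0): 0.03·ln(0.4115) = -0.0266
  (t,1): 0.23·ln(1.4438) = 0.0845
  (t,2): 0.01·ln(0.2646) = -0.0133
Sum = 0.183 nats.

0.183 nats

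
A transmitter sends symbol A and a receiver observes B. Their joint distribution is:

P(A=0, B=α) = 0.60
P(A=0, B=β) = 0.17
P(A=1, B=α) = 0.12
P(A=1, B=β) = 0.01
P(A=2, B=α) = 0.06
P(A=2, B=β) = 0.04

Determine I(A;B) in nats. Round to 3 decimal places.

Marginals: p(A) = (0.7700, 0.1300, 0.1000), p(B) = (0.7800, 0.2200).
I(A;B) = Σ p(x,y)·ln[p(x,y)/(p(x)p(y))].
  (0,α): 0.60·ln(0.9990) = -0.0006
  (0,β): 0.17·ln(1.0035) = 0.0006
  (1,α): 0.12·ln(1.1834) = 0.0202
  (1,β): 0.01·ln(0.3497) = -0.0105
  (2,α): 0.06·ln(0.7692) = -0.0157
  (2,β): 0.04·ln(1.8182) = 0.0239
Sum = 0.018 nats.

0.018 nats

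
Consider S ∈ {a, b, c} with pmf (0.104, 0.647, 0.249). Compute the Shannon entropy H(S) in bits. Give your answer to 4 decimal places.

1.2455 bits

H(S) = −Σ p·log₂ p.
  −(0.104)·log₂(0.104) = 0.33960
  −(0.647)·log₂(0.647) = 0.40642
  −(0.249)·log₂(0.249) = 0.49944
Sum: 0.33960 + 0.40642 + 0.49944 = 1.2455 bits.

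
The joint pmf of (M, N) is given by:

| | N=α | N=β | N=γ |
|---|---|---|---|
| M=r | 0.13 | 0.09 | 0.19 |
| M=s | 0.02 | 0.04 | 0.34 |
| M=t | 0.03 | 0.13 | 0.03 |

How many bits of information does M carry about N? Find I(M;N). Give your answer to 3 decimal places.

Marginals: p(M) = (0.4100, 0.4000, 0.1900), p(N) = (0.1800, 0.2600, 0.5600).
I(M;N) = Σ p(x,y)·log₂[p(x,y)/(p(x)p(y))].
  (r,α): 0.13·log₂(1.7615) = 0.1062
  (r,β): 0.09·log₂(0.8443) = -0.0220
  (r,γ): 0.19·log₂(0.8275) = -0.0519
  (s,α): 0.02·log₂(0.2778) = -0.0370
  (s,β): 0.04·log₂(0.3846) = -0.0551
  (s,γ): 0.34·log₂(1.5179) = 0.2047
  (t,α): 0.03·log₂(0.8772) = -0.0057
  (t,β): 0.13·log₂(2.6316) = 0.1815
  (t,γ): 0.03·log₂(0.2820) = -0.0548
Sum = 0.266 bits.

0.266 bits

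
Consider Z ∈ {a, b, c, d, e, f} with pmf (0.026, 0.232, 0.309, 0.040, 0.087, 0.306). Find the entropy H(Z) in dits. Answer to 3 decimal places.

H(Z) = −Σ p·log₁₀ p.
  −(0.026)·log₁₀(0.026) = 0.0412
  −(0.232)·log₁₀(0.232) = 0.1472
  −(0.309)·log₁₀(0.309) = 0.1576
  −(0.040)·log₁₀(0.040) = 0.0559
  −(0.087)·log₁₀(0.087) = 0.0923
  −(0.306)·log₁₀(0.306) = 0.1574
Sum: 0.0412 + 0.1472 + 0.1576 + 0.0559 + 0.0923 + 0.1574 = 0.652 dits.

0.652 dits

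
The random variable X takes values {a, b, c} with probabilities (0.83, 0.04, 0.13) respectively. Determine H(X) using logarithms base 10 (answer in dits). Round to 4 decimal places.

H(X) = −Σ p·log₁₀ p.
  −(0.83)·log₁₀(0.83) = 0.06717
  −(0.04)·log₁₀(0.04) = 0.05592
  −(0.13)·log₁₀(0.13) = 0.11519
Sum: 0.06717 + 0.05592 + 0.11519 = 0.2383 dits.

0.2383 dits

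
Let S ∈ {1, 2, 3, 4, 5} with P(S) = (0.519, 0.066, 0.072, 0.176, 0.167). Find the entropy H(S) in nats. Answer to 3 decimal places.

1.314 nats

H(S) = −Σ p·ln p.
  −(0.519)·ln(0.519) = 0.3404
  −(0.066)·ln(0.066) = 0.1794
  −(0.072)·ln(0.072) = 0.1894
  −(0.176)·ln(0.176) = 0.3058
  −(0.167)·ln(0.167) = 0.2989
Sum: 0.3404 + 0.1794 + 0.1894 + 0.3058 + 0.2989 = 1.314 nats.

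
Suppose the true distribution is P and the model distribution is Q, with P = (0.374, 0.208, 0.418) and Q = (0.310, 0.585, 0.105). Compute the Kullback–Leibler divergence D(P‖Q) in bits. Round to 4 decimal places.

D(P‖Q) = Σ p·log₂(p/q).
  0.374·log₂(0.374/0.310) = 0.10127
  0.208·log₂(0.208/0.585) = -0.31031
  0.418·log₂(0.418/0.105) = 0.83312
D(P‖Q) = 0.6241 bits.

0.6241 bits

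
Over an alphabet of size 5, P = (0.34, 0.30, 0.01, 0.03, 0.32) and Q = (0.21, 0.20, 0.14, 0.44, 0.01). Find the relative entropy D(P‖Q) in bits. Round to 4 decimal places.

1.8575 bits

D(P‖Q) = Σ p·log₂(p/q).
  0.34·log₂(0.34/0.21) = 0.23635
  0.30·log₂(0.30/0.20) = 0.17549
  0.01·log₂(0.01/0.14) = -0.03807
  0.03·log₂(0.03/0.44) = -0.11623
  0.32·log₂(0.32/0.01) = 1.60000
D(P‖Q) = 1.8575 bits.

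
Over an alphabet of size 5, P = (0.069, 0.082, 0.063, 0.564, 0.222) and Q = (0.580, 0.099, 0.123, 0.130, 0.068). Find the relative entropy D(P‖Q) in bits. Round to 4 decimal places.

D(P‖Q) = Σ p·log₂(p/q).
  0.069·log₂(0.069/0.580) = -0.21193
  0.082·log₂(0.082/0.099) = -0.02229
  0.063·log₂(0.063/0.123) = -0.06081
  0.564·log₂(0.564/0.130) = 1.19409
  0.222·log₂(0.222/0.068) = 0.37894
D(P‖Q) = 1.2780 bits.

1.2780 bits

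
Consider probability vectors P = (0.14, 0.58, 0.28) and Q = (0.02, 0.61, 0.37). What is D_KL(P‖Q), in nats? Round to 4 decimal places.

D(P‖Q) = Σ p·ln(p/q).
  0.14·ln(0.14/0.02) = 0.27243
  0.58·ln(0.58/0.61) = -0.02925
  0.28·ln(0.28/0.37) = -0.07804
D(P‖Q) = 0.1651 nats.

0.1651 nats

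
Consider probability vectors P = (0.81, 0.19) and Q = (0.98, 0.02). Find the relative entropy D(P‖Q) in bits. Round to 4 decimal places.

D(P‖Q) = Σ p·log₂(p/q).
  0.81·log₂(0.81/0.98) = -0.22264
  0.19·log₂(0.19/0.02) = 0.61711
D(P‖Q) = 0.3945 bits.

0.3945 bits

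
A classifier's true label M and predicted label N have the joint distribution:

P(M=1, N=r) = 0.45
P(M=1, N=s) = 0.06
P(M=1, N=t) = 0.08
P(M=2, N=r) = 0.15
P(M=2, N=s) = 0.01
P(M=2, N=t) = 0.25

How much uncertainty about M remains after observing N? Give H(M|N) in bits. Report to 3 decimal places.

Chain rule: H(M|N) = H(M,N) − H(N).
Marginals: p(M) = (0.5900, 0.4100), p(N) = (0.6000, 0.0700, 0.3300).
H(M,N) = 2.0304 bits; H(N) = 1.2386 bits.
H(M|N) = 2.0304 − 1.2386 = 0.792 bits.

0.792 bits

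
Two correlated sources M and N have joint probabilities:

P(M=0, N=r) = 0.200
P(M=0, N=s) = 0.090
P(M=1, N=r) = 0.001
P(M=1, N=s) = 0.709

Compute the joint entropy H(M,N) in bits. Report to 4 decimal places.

1.1388 bits

H(M,N) = −Σ p(x,y)·log₂ p(x,y) over all 4 cells.
  cell (0,r): −0.200·log₂0.200 = 0.46439
  cell (0,s): −0.090·log₂0.090 = 0.31265
  cell (1,r): −0.001·log₂0.001 = 0.00997
  cell (1,s): −0.709·log₂0.709 = 0.35177
Sum = 1.1388 bits.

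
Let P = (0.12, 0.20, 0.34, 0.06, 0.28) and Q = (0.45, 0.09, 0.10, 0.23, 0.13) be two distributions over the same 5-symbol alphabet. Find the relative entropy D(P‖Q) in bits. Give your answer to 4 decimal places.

0.7955 bits

D(P‖Q) = Σ p·log₂(p/q).
  0.12·log₂(0.12/0.45) = -0.22883
  0.20·log₂(0.20/0.09) = 0.23040
  0.34·log₂(0.34/0.10) = 0.60028
  0.06·log₂(0.06/0.23) = -0.11632
  0.28·log₂(0.28/0.13) = 0.30994
D(P‖Q) = 0.7955 bits.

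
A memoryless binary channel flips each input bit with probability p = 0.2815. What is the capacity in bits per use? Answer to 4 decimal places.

0.1425 bits

Binary symmetric channel: C = 1 − h₂(ε) where h₂ is the binary entropy function.
h₂(0.2815) = −0.2815·log₂0.2815 − 0.7185·log₂0.7185 = 0.8575.
C = 1 − 0.8575 = 0.1425 bits per channel use.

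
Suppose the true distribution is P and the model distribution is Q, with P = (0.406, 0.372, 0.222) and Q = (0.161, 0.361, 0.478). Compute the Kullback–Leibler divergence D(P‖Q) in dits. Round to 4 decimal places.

0.0940 dits

D(P‖Q) = Σ p·log₁₀(p/q).
  0.406·log₁₀(0.406/0.161) = 0.16309
  0.372·log₁₀(0.372/0.361) = 0.00485
  0.222·log₁₀(0.222/0.478) = -0.07394
D(P‖Q) = 0.0940 dits.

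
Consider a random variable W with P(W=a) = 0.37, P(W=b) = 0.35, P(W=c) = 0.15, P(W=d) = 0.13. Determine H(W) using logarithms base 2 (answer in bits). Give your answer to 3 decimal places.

1.854 bits

H(W) = −Σ p·log₂ p.
  −(0.37)·log₂(0.37) = 0.5307
  −(0.35)·log₂(0.35) = 0.5301
  −(0.15)·log₂(0.15) = 0.4105
  −(0.13)·log₂(0.13) = 0.3826
Sum: 0.5307 + 0.5301 + 0.4105 + 0.3826 = 1.854 bits.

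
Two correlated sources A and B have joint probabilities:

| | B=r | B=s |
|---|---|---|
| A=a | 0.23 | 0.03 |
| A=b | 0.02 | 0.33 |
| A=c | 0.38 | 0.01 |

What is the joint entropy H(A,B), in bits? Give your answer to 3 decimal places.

H(A,B) = −Σ p(x,y)·log₂ p(x,y) over all 6 cells.
  cell (a,r): −0.23·log₂0.23 = 0.4877
  cell (a,s): −0.03·log₂0.03 = 0.1518
  cell (b,r): −0.02·log₂0.02 = 0.1129
  cell (b,s): −0.33·log₂0.33 = 0.5278
  cell (c,r): −0.38·log₂0.38 = 0.5305
  cell (c,s): −0.01·log₂0.01 = 0.0664
Sum = 1.877 bits.

1.877 bits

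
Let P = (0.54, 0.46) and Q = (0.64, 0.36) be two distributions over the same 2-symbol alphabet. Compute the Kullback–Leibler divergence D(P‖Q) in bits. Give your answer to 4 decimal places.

D(P‖Q) = Σ p·log₂(p/q).
  0.54·log₂(0.54/0.64) = -0.13236
  0.46·log₂(0.46/0.36) = 0.16267
D(P‖Q) = 0.0303 bits.

0.0303 bits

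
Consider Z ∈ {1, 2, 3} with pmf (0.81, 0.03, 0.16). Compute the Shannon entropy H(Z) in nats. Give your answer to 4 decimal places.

0.5691 nats

H(Z) = −Σ p·ln p.
  −(0.81)·ln(0.81) = 0.17068
  −(0.03)·ln(0.03) = 0.10520
  −(0.16)·ln(0.16) = 0.29321
Sum: 0.17068 + 0.10520 + 0.29321 = 0.5691 nats.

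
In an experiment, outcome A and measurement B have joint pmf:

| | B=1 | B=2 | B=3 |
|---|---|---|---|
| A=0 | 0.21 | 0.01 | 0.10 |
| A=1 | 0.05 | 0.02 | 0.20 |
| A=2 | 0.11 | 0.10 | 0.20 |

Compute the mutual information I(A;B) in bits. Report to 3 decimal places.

0.165 bits

Marginals: p(A) = (0.3200, 0.2700, 0.4100), p(B) = (0.3700, 0.1300, 0.5000).
I(A;B) = Σ p(x,y)·log₂[p(x,y)/(p(x)p(y))].
  (0,1): 0.21·log₂(1.7736) = 0.1736
  (0,2): 0.01·log₂(0.2404) = -0.0206
  (0,3): 0.10·log₂(0.6250) = -0.0678
  (1,1): 0.05·log₂(0.5005) = -0.0499
  (1,2): 0.02·log₂(0.5698) = -0.0162
  (1,3): 0.20·log₂(1.4815) = 0.1134
  (2,1): 0.11·log₂(0.7251) = -0.0510
  (2,2): 0.10·log₂(1.8762) = 0.0908
  (2,3): 0.20·log₂(0.9756) = -0.0071
Sum = 0.165 bits.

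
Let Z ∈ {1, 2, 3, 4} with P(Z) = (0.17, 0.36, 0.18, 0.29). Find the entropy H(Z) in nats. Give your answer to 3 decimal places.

H(Z) = −Σ p·ln p.
  −(0.17)·ln(0.17) = 0.3012
  −(0.36)·ln(0.36) = 0.3678
  −(0.18)·ln(0.18) = 0.3087
  −(0.29)·ln(0.29) = 0.3590
Sum: 0.3012 + 0.3678 + 0.3087 + 0.3590 = 1.337 nats.

1.337 nats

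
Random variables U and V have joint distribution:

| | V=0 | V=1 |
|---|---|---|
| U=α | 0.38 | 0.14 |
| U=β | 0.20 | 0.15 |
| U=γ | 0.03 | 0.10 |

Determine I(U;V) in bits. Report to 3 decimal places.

0.082 bits

Marginals: p(U) = (0.5200, 0.3500, 0.1300), p(V) = (0.6100, 0.3900).
I(U;V) = H(U) + H(V) − H(U,V).
H(U) = 1.4033, H(V) = 0.9648, H(U,V) = 2.2865.
I(U;V) = 1.4033 + 0.9648 − 2.2865 = 0.082 bits.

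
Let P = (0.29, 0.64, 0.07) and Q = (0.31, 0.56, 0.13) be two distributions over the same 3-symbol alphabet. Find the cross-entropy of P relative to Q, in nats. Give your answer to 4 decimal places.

0.8535 nats

H(P,Q) = −Σ p·ln q.
  −0.29·ln(0.31) = 0.33964
  −0.64·ln(0.56) = 0.37108
  −0.07·ln(0.13) = 0.14282
H(P,Q) = 0.8535 nats.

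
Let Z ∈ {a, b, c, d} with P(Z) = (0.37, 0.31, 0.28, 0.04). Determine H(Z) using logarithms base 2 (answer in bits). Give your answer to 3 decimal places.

H(Z) = −Σ p·log₂ p.
  −(0.37)·log₂(0.37) = 0.5307
  −(0.31)·log₂(0.31) = 0.5238
  −(0.28)·log₂(0.28) = 0.5142
  −(0.04)·log₂(0.04) = 0.1858
Sum: 0.5307 + 0.5238 + 0.5142 + 0.1858 = 1.754 bits.

1.754 bits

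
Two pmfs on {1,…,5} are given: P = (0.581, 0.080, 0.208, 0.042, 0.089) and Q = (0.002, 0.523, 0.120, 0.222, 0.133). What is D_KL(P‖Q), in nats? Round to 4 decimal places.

D(P‖Q) = Σ p·ln(p/q).
  0.581·ln(0.581/0.002) = 3.29520
  0.080·ln(0.080/0.523) = -0.15020
  0.208·ln(0.208/0.120) = 0.11441
  0.042·ln(0.042/0.222) = -0.06993
  0.089·ln(0.089/0.133) = -0.03575
D(P‖Q) = 3.1537 nats.

3.1537 nats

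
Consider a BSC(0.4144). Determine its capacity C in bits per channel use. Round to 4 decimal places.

0.0212 bits

Binary symmetric channel: C = 1 − h₂(ε) where h₂ is the binary entropy function.
h₂(0.4144) = −0.4144·log₂0.4144 − 0.5856·log₂0.5856 = 0.9788.
C = 1 − 0.9788 = 0.0212 bits per channel use.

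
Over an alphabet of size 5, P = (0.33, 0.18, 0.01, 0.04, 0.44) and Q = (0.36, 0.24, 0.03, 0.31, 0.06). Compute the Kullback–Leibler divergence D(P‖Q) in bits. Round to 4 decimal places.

D(P‖Q) = Σ p·log₂(p/q).
  0.33·log₂(0.33/0.36) = -0.04143
  0.18·log₂(0.18/0.24) = -0.07471
  0.01·log₂(0.01/0.03) = -0.01585
  0.04·log₂(0.04/0.31) = -0.11817
  0.44·log₂(0.44/0.06) = 1.26477
D(P‖Q) = 1.0146 bits.

1.0146 bits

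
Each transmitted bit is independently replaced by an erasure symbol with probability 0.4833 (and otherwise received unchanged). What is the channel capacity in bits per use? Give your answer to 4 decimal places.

Binary erasure channel: capacity C = 1 − ε.
C = 1 − 0.4833 = 0.5167 bits per channel use.

0.5167 bits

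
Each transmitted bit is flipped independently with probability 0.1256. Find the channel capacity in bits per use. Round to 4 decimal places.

0.4548 bits

Binary symmetric channel: C = 1 − h₂(ε) where h₂ is the binary entropy function.
h₂(0.1256) = −0.1256·log₂0.1256 − 0.8744·log₂0.8744 = 0.5452.
C = 1 − 0.5452 = 0.4548 bits per channel use.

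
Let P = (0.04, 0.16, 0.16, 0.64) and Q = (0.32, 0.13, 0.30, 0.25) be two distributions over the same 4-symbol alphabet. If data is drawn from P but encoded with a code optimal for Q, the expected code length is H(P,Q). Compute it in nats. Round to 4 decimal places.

1.4519 nats

H(P,Q) = −Σ p·ln q.
  −0.04·ln(0.32) = 0.04558
  −0.16·ln(0.13) = 0.32644
  −0.16·ln(0.30) = 0.19264
  −0.64·ln(0.25) = 0.88723
H(P,Q) = 1.4519 nats.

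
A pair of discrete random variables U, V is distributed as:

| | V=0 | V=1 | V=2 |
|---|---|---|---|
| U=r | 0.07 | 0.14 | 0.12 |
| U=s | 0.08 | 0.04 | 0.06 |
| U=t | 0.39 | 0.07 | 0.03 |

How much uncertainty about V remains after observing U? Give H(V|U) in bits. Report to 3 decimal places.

1.226 bits

Marginals: p(U) = (0.3300, 0.1800, 0.4900), p(V) = (0.5400, 0.2500, 0.2100).
H(V|U) = Σ p(U) · H(V|U=·).
  U=r: p=0.3300, H(V|U=r) = 1.5300
  U=s: p=0.1800, H(V|U=s) = 1.5305
  U=t: p=0.4900, H(V|U=t) = 0.9099
Weighted sum = 1.226 bits.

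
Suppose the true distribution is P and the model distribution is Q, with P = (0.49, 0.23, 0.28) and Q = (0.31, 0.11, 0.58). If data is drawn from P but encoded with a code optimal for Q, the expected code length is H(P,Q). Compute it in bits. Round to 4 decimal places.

H(P,Q) = −Σ p·log₂ q.
  −0.49·log₂(0.31) = 0.82793
  −0.23·log₂(0.11) = 0.73242
  −0.28·log₂(0.58) = 0.22005
H(P,Q) = 1.7804 bits.

1.7804 bits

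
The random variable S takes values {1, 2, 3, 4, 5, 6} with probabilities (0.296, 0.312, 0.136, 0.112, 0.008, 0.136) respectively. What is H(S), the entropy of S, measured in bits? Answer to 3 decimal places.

H(S) = −Σ p·log₂ p.
  −(0.296)·log₂(0.296) = 0.5199
  −(0.312)·log₂(0.312) = 0.5243
  −(0.136)·log₂(0.136) = 0.3915
  −(0.112)·log₂(0.112) = 0.3537
  −(0.008)·log₂(0.008) = 0.0557
  −(0.136)·log₂(0.136) = 0.3915
Sum: 0.5199 + 0.5243 + 0.3915 + 0.3537 + 0.0557 + 0.3915 = 2.237 bits.

2.237 bits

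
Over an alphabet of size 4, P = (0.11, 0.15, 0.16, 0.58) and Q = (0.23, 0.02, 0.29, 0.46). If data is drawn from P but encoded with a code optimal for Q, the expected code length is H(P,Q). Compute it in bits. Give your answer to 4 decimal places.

2.0153 bits

H(P,Q) = −Σ p·log₂ q.
  −0.11·log₂(0.23) = 0.23323
  −0.15·log₂(0.02) = 0.84658
  −0.16·log₂(0.29) = 0.28574
  −0.58·log₂(0.46) = 0.64977
H(P,Q) = 2.0153 bits.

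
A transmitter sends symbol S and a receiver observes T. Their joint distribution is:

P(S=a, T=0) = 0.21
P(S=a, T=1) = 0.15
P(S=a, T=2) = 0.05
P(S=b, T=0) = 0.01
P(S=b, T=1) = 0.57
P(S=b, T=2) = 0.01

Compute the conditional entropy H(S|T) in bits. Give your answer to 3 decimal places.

Chain rule: H(S|T) = H(S,T) − H(T).
Marginals: p(S) = (0.4100, 0.5900), p(T) = (0.2200, 0.7200, 0.0600).
H(S,T) = 1.6946 bits; H(T) = 1.0653 bits.
H(S|T) = 1.6946 − 1.0653 = 0.629 bits.

0.629 bits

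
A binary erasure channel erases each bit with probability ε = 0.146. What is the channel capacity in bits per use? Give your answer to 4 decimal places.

Binary erasure channel: capacity C = 1 − ε.
C = 1 − 0.146 = 0.8540 bits per channel use.

0.8540 bits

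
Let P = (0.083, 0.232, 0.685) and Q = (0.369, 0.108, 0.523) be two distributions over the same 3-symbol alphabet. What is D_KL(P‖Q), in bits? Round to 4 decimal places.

0.3439 bits

D(P‖Q) = Σ p·log₂(p/q).
  0.083·log₂(0.083/0.369) = -0.17865
  0.232·log₂(0.232/0.108) = 0.25592
  0.685·log₂(0.685/0.523) = 0.26667
D(P‖Q) = 0.3439 bits.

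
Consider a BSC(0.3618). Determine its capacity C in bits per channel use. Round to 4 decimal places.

Binary symmetric channel: C = 1 − h₂(ε) where h₂ is the binary entropy function.
h₂(0.3618) = −0.3618·log₂0.3618 − 0.6382·log₂0.6382 = 0.9442.
C = 1 − 0.9442 = 0.0558 bits per channel use.

0.0558 bits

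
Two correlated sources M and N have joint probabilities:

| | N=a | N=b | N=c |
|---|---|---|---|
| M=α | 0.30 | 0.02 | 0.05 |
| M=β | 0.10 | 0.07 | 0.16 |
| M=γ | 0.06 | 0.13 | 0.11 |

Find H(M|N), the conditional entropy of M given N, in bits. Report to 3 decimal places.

1.328 bits

Chain rule: H(M|N) = H(M,N) − H(N).
Marginals: p(M) = (0.3700, 0.3300, 0.3000), p(N) = (0.4600, 0.2200, 0.3200).
H(M,N) = 2.8503 bits; H(N) = 1.5219 bits.
H(M|N) = 2.8503 − 1.5219 = 1.328 bits.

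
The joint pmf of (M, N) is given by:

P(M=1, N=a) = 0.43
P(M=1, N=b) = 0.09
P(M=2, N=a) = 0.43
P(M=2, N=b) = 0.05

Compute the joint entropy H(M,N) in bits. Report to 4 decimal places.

1.5759 bits

H(M,N) = −Σ p(x,y)·log₂ p(x,y) over all 4 cells.
  cell (1,a): −0.43·log₂0.43 = 0.52356
  cell (1,b): −0.09·log₂0.09 = 0.31265
  cell (2,a): −0.43·log₂0.43 = 0.52356
  cell (2,b): −0.05·log₂0.05 = 0.21610
Sum = 1.5759 bits.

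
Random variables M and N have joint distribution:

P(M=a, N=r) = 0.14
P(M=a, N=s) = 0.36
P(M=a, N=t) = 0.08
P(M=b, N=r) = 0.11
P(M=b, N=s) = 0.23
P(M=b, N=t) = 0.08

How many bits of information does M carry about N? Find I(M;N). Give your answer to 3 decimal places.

Marginals: p(M) = (0.5800, 0.4200), p(N) = (0.2500, 0.5900, 0.1600).
I(M;N) = Σ p(x,y)·log₂[p(x,y)/(p(x)p(y))].
  (a,r): 0.14·log₂(0.9655) = -0.0071
  (a,s): 0.36·log₂(1.0520) = 0.0263
  (a,t): 0.08·log₂(0.8621) = -0.0171
  (b,r): 0.11·log₂(1.0476) = 0.0074
  (b,s): 0.23·log₂(0.9282) = -0.0247
  (b,t): 0.08·log₂(1.1905) = 0.0201
Sum = 0.005 bits.

0.005 bits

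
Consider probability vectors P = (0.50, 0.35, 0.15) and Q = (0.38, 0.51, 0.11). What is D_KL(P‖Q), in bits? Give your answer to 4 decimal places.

D(P‖Q) = Σ p·log₂(p/q).
  0.50·log₂(0.50/0.38) = 0.19796
  0.35·log₂(0.35/0.51) = -0.19010
  0.15·log₂(0.15/0.11) = 0.06712
D(P‖Q) = 0.0750 bits.

0.0750 bits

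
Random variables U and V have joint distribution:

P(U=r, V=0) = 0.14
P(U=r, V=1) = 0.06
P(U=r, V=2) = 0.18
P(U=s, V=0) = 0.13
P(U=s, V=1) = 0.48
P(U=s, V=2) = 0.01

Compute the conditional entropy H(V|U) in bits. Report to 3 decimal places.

Marginals: p(U) = (0.3800, 0.6200), p(V) = (0.2700, 0.5400, 0.1900).
H(V|U) = Σ p(U) · H(V|U=·).
  U=r: p=0.3800, H(V|U=r) = 1.4618
  U=s: p=0.6200, H(V|U=s) = 0.8545
Weighted sum = 1.085 bits.

1.085 bits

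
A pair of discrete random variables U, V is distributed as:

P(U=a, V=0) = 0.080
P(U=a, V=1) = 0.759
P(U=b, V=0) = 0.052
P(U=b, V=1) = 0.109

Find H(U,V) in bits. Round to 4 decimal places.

1.1638 bits

H(U,V) = −Σ p(x,y)·log₂ p(x,y) over all 4 cells.
  cell (a,0): −0.080·log₂0.080 = 0.29151
  cell (a,1): −0.759·log₂0.759 = 0.30195
  cell (b,0): −0.052·log₂0.052 = 0.22180
  cell (b,1): −0.109·log₂0.109 = 0.34854
Sum = 1.1638 bits.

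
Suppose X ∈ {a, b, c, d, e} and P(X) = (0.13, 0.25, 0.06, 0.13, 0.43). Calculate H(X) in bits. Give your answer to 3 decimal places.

2.032 bits

H(X) = −Σ p·log₂ p.
  −(0.13)·log₂(0.13) = 0.3826
  −(0.25)·log₂(0.25) = 0.5000
  −(0.06)·log₂(0.06) = 0.2435
  −(0.13)·log₂(0.13) = 0.3826
  −(0.43)·log₂(0.43) = 0.5236
Sum: 0.3826 + 0.5000 + 0.2435 + 0.3826 + 0.5236 = 2.032 bits.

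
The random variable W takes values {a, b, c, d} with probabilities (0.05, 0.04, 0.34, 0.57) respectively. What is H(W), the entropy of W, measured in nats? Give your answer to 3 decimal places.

H(W) = −Σ p·ln p.
  −(0.05)·ln(0.05) = 0.1498
  −(0.04)·ln(0.04) = 0.1288
  −(0.34)·ln(0.34) = 0.3668
  −(0.57)·ln(0.57) = 0.3204
Sum: 0.1498 + 0.1288 + 0.3668 + 0.3204 = 0.966 nats.

0.966 nats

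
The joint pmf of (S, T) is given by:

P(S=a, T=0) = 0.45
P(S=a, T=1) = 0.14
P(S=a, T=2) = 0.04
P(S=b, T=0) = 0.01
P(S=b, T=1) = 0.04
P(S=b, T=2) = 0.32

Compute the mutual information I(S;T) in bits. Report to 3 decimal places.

Marginals: p(S) = (0.6300, 0.3700), p(T) = (0.4600, 0.1800, 0.3600).
I(S;T) = Σ p(x,y)·log₂[p(x,y)/(p(x)p(y))].
  (a,0): 0.45·log₂(1.5528) = 0.2857
  (a,1): 0.14·log₂(1.2346) = 0.0426
  (a,2): 0.04·log₂(0.1764) = -0.1001
  (b,0): 0.01·log₂(0.0588) = -0.0409
  (b,1): 0.04·log₂(0.6006) = -0.0294
  (b,2): 0.32·log₂(2.4024) = 0.4046
Sum = 0.562 bits.

0.562 bits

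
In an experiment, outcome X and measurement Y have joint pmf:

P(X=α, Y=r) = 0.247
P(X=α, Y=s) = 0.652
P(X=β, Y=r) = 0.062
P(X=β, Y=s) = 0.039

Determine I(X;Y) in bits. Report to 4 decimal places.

Marginals: p(X) = (0.8990, 0.1010), p(Y) = (0.3090, 0.6910).
I(X;Y) = Σ p(x,y)·log₂[p(x,y)/(p(x)p(y))].
  (α,r): 0.247·log₂(0.8892) = -0.04186
  (α,s): 0.652·log₂(1.0496) = 0.04551
  (β,r): 0.062·log₂(1.9866) = 0.06140
  (β,s): 0.039·log₂(0.5588) = -0.03274
Sum = 0.0323 bits.

0.0323 bits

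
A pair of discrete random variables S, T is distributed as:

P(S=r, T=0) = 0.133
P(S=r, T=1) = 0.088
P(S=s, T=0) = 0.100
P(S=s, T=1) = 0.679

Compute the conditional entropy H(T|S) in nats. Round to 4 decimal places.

Chain rule: H(T|S) = H(S,T) − H(S).
Marginals: p(S) = (0.2210, 0.7790), p(T) = (0.2330, 0.7670).
H(S,T) = 0.9753 nats; H(S) = 0.5282 nats.
H(T|S) = 0.9753 − 0.5282 = 0.4471 nats.

0.4471 nats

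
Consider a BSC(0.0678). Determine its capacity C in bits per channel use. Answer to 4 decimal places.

0.6423 bits

Binary symmetric channel: C = 1 − h₂(ε) where h₂ is the binary entropy function.
h₂(0.0678) = −0.0678·log₂0.0678 − 0.9322·log₂0.9322 = 0.3577.
C = 1 − 0.3577 = 0.6423 bits per channel use.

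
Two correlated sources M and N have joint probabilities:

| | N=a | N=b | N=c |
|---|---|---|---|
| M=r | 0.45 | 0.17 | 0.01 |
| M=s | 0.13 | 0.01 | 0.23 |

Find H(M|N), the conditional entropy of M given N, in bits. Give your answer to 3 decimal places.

Chain rule: H(M|N) = H(M,N) − H(N).
Marginals: p(M) = (0.6300, 0.3700), p(N) = (0.5800, 0.1800, 0.2400).
H(M,N) = 1.9562 bits; H(N) = 1.3952 bits.
H(M|N) = 1.9562 − 1.3952 = 0.561 bits.

0.561 bits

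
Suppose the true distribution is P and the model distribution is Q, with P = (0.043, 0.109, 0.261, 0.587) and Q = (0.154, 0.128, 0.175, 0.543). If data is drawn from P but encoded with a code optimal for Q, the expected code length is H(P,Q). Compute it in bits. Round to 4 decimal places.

1.6128 bits

H(P,Q) = −Σ p·log₂ q.
  −0.043·log₂(0.154) = 0.11606
  −0.109·log₂(0.128) = 0.32327
  −0.261·log₂(0.175) = 0.65630
  −0.587·log₂(0.543) = 0.51713
H(P,Q) = 1.6128 bits.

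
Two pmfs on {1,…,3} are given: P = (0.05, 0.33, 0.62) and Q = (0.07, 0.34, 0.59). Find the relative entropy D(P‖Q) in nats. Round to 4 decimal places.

D(P‖Q) = Σ p·ln(p/q).
  0.05·ln(0.05/0.07) = -0.01682
  0.33·ln(0.33/0.34) = -0.00985
  0.62·ln(0.62/0.59) = 0.03075
D(P‖Q) = 0.0041 nats.

0.0041 nats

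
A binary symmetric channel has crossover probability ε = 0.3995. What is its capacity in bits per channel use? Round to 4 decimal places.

Binary symmetric channel: C = 1 − h₂(ε) where h₂ is the binary entropy function.
h₂(0.3995) = −0.3995·log₂0.3995 − 0.6005·log₂0.6005 = 0.9707.
C = 1 − 0.9707 = 0.0293 bits per channel use.

0.0293 bits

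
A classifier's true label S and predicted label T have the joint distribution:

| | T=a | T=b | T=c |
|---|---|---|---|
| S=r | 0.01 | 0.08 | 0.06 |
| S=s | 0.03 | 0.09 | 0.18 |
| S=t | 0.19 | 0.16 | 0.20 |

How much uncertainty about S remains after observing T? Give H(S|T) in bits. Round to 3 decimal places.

1.317 bits

Chain rule: H(S|T) = H(S,T) − H(T).
Marginals: p(S) = (0.1500, 0.3000, 0.5500), p(T) = (0.2300, 0.3300, 0.4400).
H(S,T) = 2.8538 bits; H(T) = 1.5366 bits.
H(S|T) = 2.8538 − 1.5366 = 1.317 bits.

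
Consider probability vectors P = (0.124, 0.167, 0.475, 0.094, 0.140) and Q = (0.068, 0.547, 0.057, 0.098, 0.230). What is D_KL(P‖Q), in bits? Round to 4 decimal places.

D(P‖Q) = Σ p·log₂(p/q).
  0.124·log₂(0.124/0.068) = 0.10747
  0.167·log₂(0.167/0.547) = -0.28585
  0.475·log₂(0.475/0.057) = 1.45297
  0.094·log₂(0.094/0.098) = -0.00565
  0.140·log₂(0.140/0.230) = -0.10027
D(P‖Q) = 1.1687 bits.

1.1687 bits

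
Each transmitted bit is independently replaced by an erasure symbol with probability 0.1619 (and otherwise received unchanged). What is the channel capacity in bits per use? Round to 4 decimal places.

Binary erasure channel: capacity C = 1 − ε.
C = 1 − 0.1619 = 0.8381 bits per channel use.

0.8381 bits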